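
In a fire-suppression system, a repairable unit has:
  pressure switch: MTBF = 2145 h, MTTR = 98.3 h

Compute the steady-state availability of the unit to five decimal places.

A(pressure switch) = MTBF/(MTBF+MTTR) = 2145/(2145+98.3) = 0.95618

0.95618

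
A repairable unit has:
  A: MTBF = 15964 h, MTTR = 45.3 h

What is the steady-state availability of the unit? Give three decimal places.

0.997

A(A) = MTBF/(MTBF+MTTR) = 15964/(15964+45.3) = 0.997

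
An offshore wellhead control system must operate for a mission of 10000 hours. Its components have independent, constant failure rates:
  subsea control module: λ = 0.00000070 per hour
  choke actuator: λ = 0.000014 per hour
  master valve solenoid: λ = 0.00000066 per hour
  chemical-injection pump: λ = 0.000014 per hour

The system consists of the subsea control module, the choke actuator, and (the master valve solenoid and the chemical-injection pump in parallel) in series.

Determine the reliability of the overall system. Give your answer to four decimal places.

R(subsea control module) = exp(−0.00000070 × 10000) = 0.993024
R(choke actuator) = exp(−0.000014 × 10000) = 0.869358
R(master valve solenoid) = exp(−0.00000066 × 10000) = 0.993422
R(chemical-injection pump) = exp(−0.000014 × 10000) = 0.869358
Parallel (master valve solenoid and chemical-injection pump): 1 − (1 − 0.993422)(1 − 0.869358) = 0.999141
Series (subsea control module, choke actuator, and [0.999141]): 0.993024 × 0.869358 × 0.999141 = 0.8626

0.8626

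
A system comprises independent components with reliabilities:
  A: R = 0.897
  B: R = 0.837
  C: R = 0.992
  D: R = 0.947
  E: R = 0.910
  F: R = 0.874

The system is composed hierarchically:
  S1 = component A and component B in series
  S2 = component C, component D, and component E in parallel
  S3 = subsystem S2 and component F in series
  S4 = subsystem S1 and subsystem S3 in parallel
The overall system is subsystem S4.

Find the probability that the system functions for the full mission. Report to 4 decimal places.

Series (A and B): 0.897000 × 0.837000 = 0.750789
Parallel (C, D, and E): 1 − (1 − 0.992000)(1 − 0.947000)(1 − 0.910000) = 0.999962
Series ([0.999962] and F): 0.999962 × 0.874000 = 0.873967
Parallel ([0.750789] and [0.873967]): 1 − (1 − 0.750789)(1 − 0.873967) = 0.9686

0.9686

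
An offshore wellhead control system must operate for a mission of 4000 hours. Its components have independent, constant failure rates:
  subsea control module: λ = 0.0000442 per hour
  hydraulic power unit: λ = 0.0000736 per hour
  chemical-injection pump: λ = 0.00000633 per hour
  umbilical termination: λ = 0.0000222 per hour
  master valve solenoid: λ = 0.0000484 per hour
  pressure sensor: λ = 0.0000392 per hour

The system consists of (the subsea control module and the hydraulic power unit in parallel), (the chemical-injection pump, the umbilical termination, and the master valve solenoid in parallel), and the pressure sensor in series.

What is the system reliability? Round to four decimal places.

R(subsea control module) = exp(−0.0000442 × 4000) = 0.837947
R(hydraulic power unit) = exp(−0.0000736 × 4000) = 0.744978
R(chemical-injection pump) = exp(−0.00000633 × 4000) = 0.974998
R(umbilical termination) = exp(−0.0000222 × 4000) = 0.915029
R(master valve solenoid) = exp(−0.0000484 × 4000) = 0.823987
R(pressure sensor) = exp(−0.0000392 × 4000) = 0.854875
Parallel (subsea control module and hydraulic power unit): 1 − (1 − 0.837947)(1 − 0.744978) = 0.958673
Parallel (chemical-injection pump, umbilical termination, and master valve solenoid): 1 − (1 − 0.974998)(1 − 0.915029)(1 − 0.823987) = 0.999626
Series ([0.958673], [0.999626], and pressure sensor): 0.958673 × 0.999626 × 0.854875 = 0.8192

0.8192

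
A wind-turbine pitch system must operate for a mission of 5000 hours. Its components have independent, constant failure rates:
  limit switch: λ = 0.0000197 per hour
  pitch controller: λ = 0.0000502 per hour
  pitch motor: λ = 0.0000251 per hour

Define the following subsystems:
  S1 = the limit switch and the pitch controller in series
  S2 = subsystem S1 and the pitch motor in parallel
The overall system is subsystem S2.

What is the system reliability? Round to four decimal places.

0.9652

R(limit switch) = exp(−0.0000197 × 5000) = 0.906196
R(pitch controller) = exp(−0.0000502 × 5000) = 0.778022
R(pitch motor) = exp(−0.0000251 × 5000) = 0.882056
Series (limit switch and pitch controller): 0.906196 × 0.778022 = 0.705040
Parallel ([0.705040] and pitch motor): 1 − (1 − 0.705040)(1 − 0.882056) = 0.9652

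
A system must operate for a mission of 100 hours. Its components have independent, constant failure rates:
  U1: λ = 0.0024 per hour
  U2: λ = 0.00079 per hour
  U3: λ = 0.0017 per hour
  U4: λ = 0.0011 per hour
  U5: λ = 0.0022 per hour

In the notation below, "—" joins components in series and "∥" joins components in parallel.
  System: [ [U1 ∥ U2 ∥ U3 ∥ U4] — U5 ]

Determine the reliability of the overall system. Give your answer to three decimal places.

0.802

R(U1) = exp(−0.0024 × 100) = 0.78663
R(U2) = exp(−0.00079 × 100) = 0.92404
R(U3) = exp(−0.0017 × 100) = 0.84366
R(U4) = exp(−0.0011 × 100) = 0.89583
R(U5) = exp(−0.0022 × 100) = 0.80252
Parallel (U1, U2, U3, and U4): 1 − (1 − 0.78663)(1 − 0.92404)(1 − 0.84366)(1 − 0.89583) = 0.99974
Series ([0.99974] and U5): 0.99974 × 0.80252 = 0.802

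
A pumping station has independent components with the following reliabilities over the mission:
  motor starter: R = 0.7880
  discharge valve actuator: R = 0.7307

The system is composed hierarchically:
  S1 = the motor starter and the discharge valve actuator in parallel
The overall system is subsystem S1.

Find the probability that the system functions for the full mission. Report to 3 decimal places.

Parallel (motor starter and discharge valve actuator): 1 − (1 − 0.78800)(1 − 0.73070) = 0.943

0.943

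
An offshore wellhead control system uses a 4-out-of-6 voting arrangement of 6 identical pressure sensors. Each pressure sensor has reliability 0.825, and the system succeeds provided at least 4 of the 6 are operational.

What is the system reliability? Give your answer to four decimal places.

0.9294

R = Σ_{i=4}^{6} C(6,i) p^i (1−p)^{6−i} with p = 0.825
C(6,4)·0.825^4·0.175^2 = 0.212806
C(6,5)·0.825^5·0.175^1 = 0.401291
C(6,6)·0.825^6·0.175^0 = 0.315300
Sum = 0.9294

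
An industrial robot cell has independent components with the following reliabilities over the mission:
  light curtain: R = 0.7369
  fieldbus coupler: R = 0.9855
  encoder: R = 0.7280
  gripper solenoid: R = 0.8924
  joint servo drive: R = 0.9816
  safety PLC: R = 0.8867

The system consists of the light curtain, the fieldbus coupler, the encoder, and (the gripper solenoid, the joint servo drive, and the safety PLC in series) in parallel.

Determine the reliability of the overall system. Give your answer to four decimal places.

Series (gripper solenoid, joint servo drive, and safety PLC): 0.892400 × 0.981600 × 0.886700 = 0.776731
Parallel (light curtain, fieldbus coupler, encoder, and [0.776731]): 1 − (1 − 0.736900)(1 − 0.985500)(1 − 0.728000)(1 − 0.776731) = 0.9998

0.9998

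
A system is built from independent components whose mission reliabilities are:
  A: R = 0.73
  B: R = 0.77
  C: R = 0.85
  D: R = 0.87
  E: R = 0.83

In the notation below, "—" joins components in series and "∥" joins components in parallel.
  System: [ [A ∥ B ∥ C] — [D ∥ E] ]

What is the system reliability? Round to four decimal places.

Parallel (A, B, and C): 1 − (1 − 0.730000)(1 − 0.770000)(1 − 0.850000) = 0.990685
Parallel (D and E): 1 − (1 − 0.870000)(1 − 0.830000) = 0.977900
Series ([0.990685] and [0.977900]): 0.990685 × 0.977900 = 0.9688

0.9688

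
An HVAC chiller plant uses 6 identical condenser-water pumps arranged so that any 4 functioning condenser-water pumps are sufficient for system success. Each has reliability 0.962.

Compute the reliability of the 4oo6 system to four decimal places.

0.9990

R = Σ_{i=4}^{6} C(6,i) p^i (1−p)^{6−i} with p = 0.962
C(6,4)·0.962^4·0.038^2 = 0.018551
C(6,5)·0.962^5·0.038^1 = 0.187850
C(6,6)·0.962^6·0.038^0 = 0.792593
Sum = 0.9990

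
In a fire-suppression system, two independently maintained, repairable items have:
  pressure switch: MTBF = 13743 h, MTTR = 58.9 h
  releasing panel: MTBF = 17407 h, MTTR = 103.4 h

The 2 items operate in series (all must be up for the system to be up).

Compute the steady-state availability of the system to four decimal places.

0.9899

A(pressure switch) = MTBF/(MTBF+MTTR) = 13743/(13743+58.9) = 0.995732
A(releasing panel) = MTBF/(MTBF+MTTR) = 17407/(17407+103.4) = 0.994095
Series availability: 0.995732 × 0.994095 = 0.9899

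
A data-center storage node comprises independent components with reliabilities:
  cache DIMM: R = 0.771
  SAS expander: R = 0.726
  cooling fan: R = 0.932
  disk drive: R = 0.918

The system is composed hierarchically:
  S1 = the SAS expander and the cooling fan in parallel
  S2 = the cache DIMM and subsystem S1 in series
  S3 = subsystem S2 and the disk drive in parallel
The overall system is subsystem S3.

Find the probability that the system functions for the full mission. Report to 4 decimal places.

0.9800

Parallel (SAS expander and cooling fan): 1 − (1 − 0.726000)(1 − 0.932000) = 0.981368
Series (cache DIMM and [0.981368]): 0.771000 × 0.981368 = 0.756635
Parallel ([0.756635] and disk drive): 1 − (1 − 0.756635)(1 − 0.918000) = 0.9800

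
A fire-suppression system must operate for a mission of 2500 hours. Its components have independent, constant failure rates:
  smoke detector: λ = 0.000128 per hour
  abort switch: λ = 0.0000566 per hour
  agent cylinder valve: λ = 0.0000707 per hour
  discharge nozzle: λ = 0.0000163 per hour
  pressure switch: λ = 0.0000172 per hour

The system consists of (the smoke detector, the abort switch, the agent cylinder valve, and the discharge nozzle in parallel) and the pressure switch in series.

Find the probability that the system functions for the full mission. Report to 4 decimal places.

0.9577

R(smoke detector) = exp(−0.000128 × 2500) = 0.726149
R(abort switch) = exp(−0.0000566 × 2500) = 0.868055
R(agent cylinder valve) = exp(−0.0000707 × 2500) = 0.837989
R(discharge nozzle) = exp(−0.0000163 × 2500) = 0.960069
R(pressure switch) = exp(−0.0000172 × 2500) = 0.957911
Parallel (smoke detector, abort switch, agent cylinder valve, and discharge nozzle): 1 − (1 − 0.726149)(1 − 0.868055)(1 − 0.837989)(1 − 0.960069) = 0.999766
Series ([0.999766] and pressure switch): 0.999766 × 0.957911 = 0.9577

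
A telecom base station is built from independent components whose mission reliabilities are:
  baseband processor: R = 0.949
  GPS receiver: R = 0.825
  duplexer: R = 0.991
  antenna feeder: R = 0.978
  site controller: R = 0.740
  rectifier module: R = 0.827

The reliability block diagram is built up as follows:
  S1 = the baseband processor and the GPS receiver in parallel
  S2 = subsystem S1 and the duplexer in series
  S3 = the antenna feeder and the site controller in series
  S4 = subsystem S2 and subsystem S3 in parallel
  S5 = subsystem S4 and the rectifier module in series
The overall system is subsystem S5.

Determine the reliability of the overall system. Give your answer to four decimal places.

Parallel (baseband processor and GPS receiver): 1 − (1 − 0.949000)(1 − 0.825000) = 0.991075
Series ([0.991075] and duplexer): 0.991075 × 0.991000 = 0.982155
Series (antenna feeder and site controller): 0.978000 × 0.740000 = 0.723720
Parallel ([0.982155] and [0.723720]): 1 − (1 − 0.982155)(1 − 0.723720) = 0.995070
Series ([0.995070] and rectifier module): 0.995070 × 0.827000 = 0.8229

0.8229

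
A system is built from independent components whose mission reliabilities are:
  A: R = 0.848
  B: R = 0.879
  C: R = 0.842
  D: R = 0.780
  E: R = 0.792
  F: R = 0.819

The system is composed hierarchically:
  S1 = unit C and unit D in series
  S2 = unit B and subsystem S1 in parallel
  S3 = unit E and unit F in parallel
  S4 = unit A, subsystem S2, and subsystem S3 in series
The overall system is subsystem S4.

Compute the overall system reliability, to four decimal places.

Series (C and D): 0.842000 × 0.780000 = 0.656760
Parallel (B and [0.656760]): 1 − (1 − 0.879000)(1 − 0.656760) = 0.958468
Parallel (E and F): 1 − (1 − 0.792000)(1 − 0.819000) = 0.962352
Series (A, [0.958468], and [0.962352]): 0.848000 × 0.958468 × 0.962352 = 0.7822

0.7822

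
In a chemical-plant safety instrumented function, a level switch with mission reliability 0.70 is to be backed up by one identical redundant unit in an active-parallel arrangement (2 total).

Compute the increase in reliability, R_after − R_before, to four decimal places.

R_before = 0.70
R_after = 1 − (1 − 0.70)^2 = 0.9100
ΔR = 0.9100 − 0.70 = 0.2100

0.2100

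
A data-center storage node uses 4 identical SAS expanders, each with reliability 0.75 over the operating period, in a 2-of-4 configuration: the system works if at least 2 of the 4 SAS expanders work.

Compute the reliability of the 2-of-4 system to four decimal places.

0.9492

R = Σ_{i=2}^{4} C(4,i) p^i (1−p)^{4−i} with p = 0.75
C(4,2)·0.75^2·0.25^2 = 0.210938
C(4,3)·0.75^3·0.25^1 = 0.421875
C(4,4)·0.75^4·0.25^0 = 0.316406
Sum = 0.9492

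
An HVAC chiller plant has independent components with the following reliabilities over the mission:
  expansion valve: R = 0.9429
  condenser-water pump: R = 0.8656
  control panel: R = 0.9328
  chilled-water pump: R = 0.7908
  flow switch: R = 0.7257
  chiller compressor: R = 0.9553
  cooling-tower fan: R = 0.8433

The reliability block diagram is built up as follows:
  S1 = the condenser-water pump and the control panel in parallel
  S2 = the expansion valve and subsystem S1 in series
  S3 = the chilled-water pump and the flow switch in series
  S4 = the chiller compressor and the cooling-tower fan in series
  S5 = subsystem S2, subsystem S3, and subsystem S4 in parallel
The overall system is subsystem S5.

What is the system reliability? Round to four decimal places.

Parallel (condenser-water pump and control panel): 1 − (1 − 0.865600)(1 − 0.932800) = 0.990968
Series (expansion valve and [0.990968]): 0.942900 × 0.990968 = 0.934384
Series (chilled-water pump and flow switch): 0.790800 × 0.725700 = 0.573884
Series (chiller compressor and cooling-tower fan): 0.955300 × 0.843300 = 0.805604
Parallel ([0.934384], [0.573884], and [0.805604]): 1 − (1 − 0.934384)(1 − 0.573884)(1 − 0.805604) = 0.9946

0.9946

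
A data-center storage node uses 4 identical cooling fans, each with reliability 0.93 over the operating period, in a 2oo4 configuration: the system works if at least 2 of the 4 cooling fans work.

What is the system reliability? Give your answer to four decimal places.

0.9987

R = Σ_{i=2}^{4} C(4,i) p^i (1−p)^{4−i} with p = 0.93
C(4,2)·0.93^2·0.07^2 = 0.025428
C(4,3)·0.93^3·0.07^1 = 0.225220
C(4,4)·0.93^4·0.07^0 = 0.748052
Sum = 0.9987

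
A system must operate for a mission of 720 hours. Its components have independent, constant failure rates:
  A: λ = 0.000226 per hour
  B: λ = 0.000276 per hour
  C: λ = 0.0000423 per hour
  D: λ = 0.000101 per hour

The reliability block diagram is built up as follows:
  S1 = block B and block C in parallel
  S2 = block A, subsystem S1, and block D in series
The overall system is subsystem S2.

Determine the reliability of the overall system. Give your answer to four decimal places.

R(A) = exp(−0.000226 × 720) = 0.849829
R(B) = exp(−0.000276 × 720) = 0.819779
R(C) = exp(−0.0000423 × 720) = 0.970003
R(D) = exp(−0.000101 × 720) = 0.929861
Parallel (B and C): 1 − (1 − 0.819779)(1 − 0.970003) = 0.994594
Series (A, [0.994594], and D): 0.849829 × 0.994594 × 0.929861 = 0.7860

0.7860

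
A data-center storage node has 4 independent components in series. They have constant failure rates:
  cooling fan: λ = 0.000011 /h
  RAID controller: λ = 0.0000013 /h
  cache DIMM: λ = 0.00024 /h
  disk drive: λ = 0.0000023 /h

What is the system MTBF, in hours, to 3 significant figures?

Series of exponential components: λ_sys = Σ λ_i
λ_sys = 0.000011 + 0.0000013 + 0.00024 + 0.0000023 = 2.5460e-04 /h
MTBF = 1 / λ_sys = 3930 h

3930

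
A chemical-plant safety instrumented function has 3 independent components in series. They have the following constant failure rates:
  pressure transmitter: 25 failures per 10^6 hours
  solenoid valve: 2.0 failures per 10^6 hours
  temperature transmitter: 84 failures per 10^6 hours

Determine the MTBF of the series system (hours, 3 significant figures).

Series of exponential components: λ_sys = Σ λ_i
λ_sys = 0.000025 + 0.0000020 + 0.000084 = 1.1100e-04 /h
MTBF = 1 / λ_sys = 9010 h

9010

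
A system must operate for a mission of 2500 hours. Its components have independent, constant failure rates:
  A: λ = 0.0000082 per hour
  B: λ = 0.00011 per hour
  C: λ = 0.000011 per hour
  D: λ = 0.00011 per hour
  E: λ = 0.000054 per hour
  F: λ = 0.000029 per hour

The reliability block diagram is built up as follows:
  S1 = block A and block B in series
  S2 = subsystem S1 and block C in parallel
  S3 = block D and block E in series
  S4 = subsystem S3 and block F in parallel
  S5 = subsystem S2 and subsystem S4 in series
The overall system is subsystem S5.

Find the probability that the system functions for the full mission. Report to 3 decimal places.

R(A) = exp(−0.0000082 × 2500) = 0.97971
R(B) = exp(−0.00011 × 2500) = 0.75957
R(C) = exp(−0.000011 × 2500) = 0.97287
R(D) = exp(−0.00011 × 2500) = 0.75957
R(E) = exp(−0.000054 × 2500) = 0.87372
R(F) = exp(−0.000029 × 2500) = 0.93007
Series (A and B): 0.97971 × 0.75957 = 0.74416
Parallel ([0.74416] and C): 1 − (1 − 0.74416)(1 − 0.97287) = 0.99306
Series (D and E): 0.75957 × 0.87372 = 0.66365
Parallel ([0.66365] and F): 1 − (1 − 0.66365)(1 − 0.93007) = 0.97648
Series ([0.99306] and [0.97648]): 0.99306 × 0.97648 = 0.970

0.970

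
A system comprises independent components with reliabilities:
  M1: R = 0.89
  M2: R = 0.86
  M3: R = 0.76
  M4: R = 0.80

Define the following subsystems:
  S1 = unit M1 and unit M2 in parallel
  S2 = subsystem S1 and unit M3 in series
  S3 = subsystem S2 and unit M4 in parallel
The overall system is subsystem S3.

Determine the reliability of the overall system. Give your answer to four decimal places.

0.9497

Parallel (M1 and M2): 1 − (1 − 0.890000)(1 − 0.860000) = 0.984600
Series ([0.984600] and M3): 0.984600 × 0.760000 = 0.748296
Parallel ([0.748296] and M4): 1 − (1 − 0.748296)(1 − 0.800000) = 0.9497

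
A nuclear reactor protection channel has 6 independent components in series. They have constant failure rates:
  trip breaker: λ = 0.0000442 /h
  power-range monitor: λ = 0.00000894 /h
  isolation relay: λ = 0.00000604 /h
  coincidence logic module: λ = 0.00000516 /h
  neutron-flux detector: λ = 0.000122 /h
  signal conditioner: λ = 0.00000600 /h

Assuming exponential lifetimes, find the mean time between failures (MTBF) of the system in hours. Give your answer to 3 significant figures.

Series of exponential components: λ_sys = Σ λ_i
λ_sys = 0.0000442 + 0.00000894 + 0.00000604 + 0.00000516 + 0.000122 + 0.00000600 = 1.9234e-04 /h
MTBF = 1 / λ_sys = 5200 h

5200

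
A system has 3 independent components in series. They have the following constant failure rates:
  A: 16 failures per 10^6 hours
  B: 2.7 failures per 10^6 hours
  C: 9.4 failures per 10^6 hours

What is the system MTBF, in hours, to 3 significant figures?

Series of exponential components: λ_sys = Σ λ_i
λ_sys = 0.000016 + 0.0000027 + 0.0000094 = 2.8100e-05 /h
MTBF = 1 / λ_sys = 35600 h

35600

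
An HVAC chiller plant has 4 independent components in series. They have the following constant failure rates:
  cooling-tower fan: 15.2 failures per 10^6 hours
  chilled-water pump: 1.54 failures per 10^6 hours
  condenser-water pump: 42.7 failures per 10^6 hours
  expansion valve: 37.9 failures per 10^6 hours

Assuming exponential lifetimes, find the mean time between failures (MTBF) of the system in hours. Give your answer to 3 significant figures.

10300

Series of exponential components: λ_sys = Σ λ_i
λ_sys = 0.0000152 + 0.00000154 + 0.0000427 + 0.0000379 = 9.7340e-05 /h
MTBF = 1 / λ_sys = 10300 h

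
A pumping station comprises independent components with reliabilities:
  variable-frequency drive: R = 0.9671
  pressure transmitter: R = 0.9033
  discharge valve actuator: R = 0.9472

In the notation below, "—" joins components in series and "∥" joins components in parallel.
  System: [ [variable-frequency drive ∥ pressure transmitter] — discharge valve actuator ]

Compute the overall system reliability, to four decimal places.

0.9442

Parallel (variable-frequency drive and pressure transmitter): 1 − (1 − 0.967100)(1 − 0.903300) = 0.996819
Series ([0.996819] and discharge valve actuator): 0.996819 × 0.947200 = 0.9442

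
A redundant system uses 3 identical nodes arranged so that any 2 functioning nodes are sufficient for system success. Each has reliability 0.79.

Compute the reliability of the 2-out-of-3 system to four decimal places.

0.8862

R = Σ_{i=2}^{3} C(3,i) p^i (1−p)^{3−i} with p = 0.79
C(3,2)·0.79^2·0.21^1 = 0.393183
C(3,3)·0.79^3·0.21^0 = 0.493039
Sum = 0.8862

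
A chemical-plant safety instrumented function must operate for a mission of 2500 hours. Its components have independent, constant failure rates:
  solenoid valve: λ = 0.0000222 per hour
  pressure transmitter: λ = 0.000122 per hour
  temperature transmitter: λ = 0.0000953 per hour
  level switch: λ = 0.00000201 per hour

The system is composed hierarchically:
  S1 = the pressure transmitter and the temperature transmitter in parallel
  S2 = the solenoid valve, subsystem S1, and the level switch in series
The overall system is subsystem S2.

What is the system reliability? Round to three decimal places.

0.889

R(solenoid valve) = exp(−0.0000222 × 2500) = 0.94601
R(pressure transmitter) = exp(−0.000122 × 2500) = 0.73712
R(temperature transmitter) = exp(−0.0000953 × 2500) = 0.78801
R(level switch) = exp(−0.00000201 × 2500) = 0.99499
Parallel (pressure transmitter and temperature transmitter): 1 − (1 − 0.73712)(1 − 0.78801) = 0.94427
Series (solenoid valve, [0.94427], and level switch): 0.94601 × 0.94427 × 0.99499 = 0.889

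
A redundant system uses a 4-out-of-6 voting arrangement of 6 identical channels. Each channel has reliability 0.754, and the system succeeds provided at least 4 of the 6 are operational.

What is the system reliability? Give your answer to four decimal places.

0.8368

R = Σ_{i=4}^{6} C(6,i) p^i (1−p)^{6−i} with p = 0.754
C(6,4)·0.754^4·0.246^2 = 0.293391
C(6,5)·0.754^5·0.246^1 = 0.359702
C(6,6)·0.754^6·0.246^0 = 0.183750
Sum = 0.8368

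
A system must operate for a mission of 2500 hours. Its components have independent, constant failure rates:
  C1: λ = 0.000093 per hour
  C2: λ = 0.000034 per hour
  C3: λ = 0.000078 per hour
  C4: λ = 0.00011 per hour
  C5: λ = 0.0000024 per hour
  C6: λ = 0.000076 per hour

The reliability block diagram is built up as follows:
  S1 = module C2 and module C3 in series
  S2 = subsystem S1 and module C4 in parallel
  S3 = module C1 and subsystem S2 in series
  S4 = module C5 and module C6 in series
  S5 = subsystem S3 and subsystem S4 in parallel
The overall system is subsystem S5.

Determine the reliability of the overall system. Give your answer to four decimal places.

R(C1) = exp(−0.000093 × 2500) = 0.792550
R(C2) = exp(−0.000034 × 2500) = 0.918512
R(C3) = exp(−0.000078 × 2500) = 0.822835
R(C4) = exp(−0.00011 × 2500) = 0.759572
R(C5) = exp(−0.0000024 × 2500) = 0.994018
R(C6) = exp(−0.000076 × 2500) = 0.826959
Series (C2 and C3): 0.918512 × 0.822835 = 0.755784
Parallel ([0.755784] and C4): 1 − (1 − 0.755784)(1 − 0.759572) = 0.941284
Series (C1 and [0.941284]): 0.792550 × 0.941284 = 0.746015
Series (C5 and C6): 0.994018 × 0.826959 = 0.822012
Parallel ([0.746015] and [0.822012]): 1 − (1 − 0.746015)(1 − 0.822012) = 0.9548

0.9548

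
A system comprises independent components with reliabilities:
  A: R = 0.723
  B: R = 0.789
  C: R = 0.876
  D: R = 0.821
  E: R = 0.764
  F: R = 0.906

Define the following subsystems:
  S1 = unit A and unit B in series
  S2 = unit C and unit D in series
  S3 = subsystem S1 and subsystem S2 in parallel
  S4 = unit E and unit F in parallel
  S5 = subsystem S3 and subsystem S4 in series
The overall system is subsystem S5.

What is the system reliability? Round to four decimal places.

Series (A and B): 0.723000 × 0.789000 = 0.570447
Series (C and D): 0.876000 × 0.821000 = 0.719196
Parallel ([0.570447] and [0.719196]): 1 − (1 − 0.570447)(1 − 0.719196) = 0.879380
Parallel (E and F): 1 − (1 − 0.764000)(1 − 0.906000) = 0.977816
Series ([0.879380] and [0.977816]): 0.879380 × 0.977816 = 0.8599

0.8599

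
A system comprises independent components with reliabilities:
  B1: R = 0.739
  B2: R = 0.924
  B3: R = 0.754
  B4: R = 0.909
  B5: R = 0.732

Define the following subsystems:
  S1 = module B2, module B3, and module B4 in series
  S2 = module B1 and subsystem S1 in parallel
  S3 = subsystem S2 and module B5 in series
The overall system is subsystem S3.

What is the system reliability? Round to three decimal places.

Series (B2, B3, and B4): 0.92400 × 0.75400 × 0.90900 = 0.63330
Parallel (B1 and [0.63330]): 1 − (1 − 0.73900)(1 − 0.63330) = 0.90429
Series ([0.90429] and B5): 0.90429 × 0.73200 = 0.662

0.662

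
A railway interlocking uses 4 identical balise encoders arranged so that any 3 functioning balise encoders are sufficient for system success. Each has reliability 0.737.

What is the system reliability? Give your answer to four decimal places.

0.7162

R = Σ_{i=3}^{4} C(4,i) p^i (1−p)^{4−i} with p = 0.737
C(4,3)·0.737^3·0.263^1 = 0.421132
C(4,4)·0.737^4·0.263^0 = 0.295033
Sum = 0.7162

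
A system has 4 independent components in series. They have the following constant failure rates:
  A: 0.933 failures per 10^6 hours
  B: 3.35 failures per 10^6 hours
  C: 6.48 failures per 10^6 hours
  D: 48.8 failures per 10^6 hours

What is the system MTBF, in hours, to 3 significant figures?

Series of exponential components: λ_sys = Σ λ_i
λ_sys = 0.000000933 + 0.00000335 + 0.00000648 + 0.0000488 = 5.9563e-05 /h
MTBF = 1 / λ_sys = 16800 h

16800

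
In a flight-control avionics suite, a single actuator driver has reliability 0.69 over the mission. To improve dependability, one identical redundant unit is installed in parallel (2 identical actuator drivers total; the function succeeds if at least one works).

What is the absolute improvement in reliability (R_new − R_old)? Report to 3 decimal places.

R_before = 0.69
R_after = 1 − (1 − 0.69)^2 = 0.904
ΔR = 0.904 − 0.69 = 0.214

0.214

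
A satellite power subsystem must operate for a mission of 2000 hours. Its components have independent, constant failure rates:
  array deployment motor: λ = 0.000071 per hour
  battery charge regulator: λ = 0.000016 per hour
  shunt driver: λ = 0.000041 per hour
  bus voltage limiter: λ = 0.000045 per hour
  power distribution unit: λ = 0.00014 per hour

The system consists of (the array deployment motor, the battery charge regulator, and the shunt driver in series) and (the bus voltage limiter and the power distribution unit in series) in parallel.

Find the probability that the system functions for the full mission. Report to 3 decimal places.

R(array deployment motor) = exp(−0.000071 × 2000) = 0.86762
R(battery charge regulator) = exp(−0.000016 × 2000) = 0.96851
R(shunt driver) = exp(−0.000041 × 2000) = 0.92127
R(bus voltage limiter) = exp(−0.000045 × 2000) = 0.91393
R(power distribution unit) = exp(−0.00014 × 2000) = 0.75578
Series (array deployment motor, battery charge regulator, and shunt driver): 0.86762 × 0.96851 × 0.92127 = 0.77414
Series (bus voltage limiter and power distribution unit): 0.91393 × 0.75578 = 0.69073
Parallel ([0.77414] and [0.69073]): 1 − (1 − 0.77414)(1 − 0.69073) = 0.930

0.930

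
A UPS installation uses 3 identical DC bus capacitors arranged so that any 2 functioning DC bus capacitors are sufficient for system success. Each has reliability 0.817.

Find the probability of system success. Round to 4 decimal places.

R = Σ_{i=2}^{3} C(3,i) p^i (1−p)^{3−i} with p = 0.817
C(3,2)·0.817^2·0.183^1 = 0.366451
C(3,3)·0.817^3·0.183^0 = 0.545339
Sum = 0.9118

0.9118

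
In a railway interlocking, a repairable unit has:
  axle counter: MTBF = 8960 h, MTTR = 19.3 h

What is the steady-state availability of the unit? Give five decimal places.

A(axle counter) = MTBF/(MTBF+MTTR) = 8960/(8960+19.3) = 0.99785

0.99785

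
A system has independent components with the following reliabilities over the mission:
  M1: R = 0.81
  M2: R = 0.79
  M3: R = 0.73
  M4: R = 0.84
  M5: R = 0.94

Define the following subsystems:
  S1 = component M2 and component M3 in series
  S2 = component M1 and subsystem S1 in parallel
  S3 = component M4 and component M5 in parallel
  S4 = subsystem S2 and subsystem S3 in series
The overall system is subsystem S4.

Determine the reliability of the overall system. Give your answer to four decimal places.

0.9107

Series (M2 and M3): 0.790000 × 0.730000 = 0.576700
Parallel (M1 and [0.576700]): 1 − (1 − 0.810000)(1 − 0.576700) = 0.919573
Parallel (M4 and M5): 1 − (1 − 0.840000)(1 − 0.940000) = 0.990400
Series ([0.919573] and [0.990400]): 0.919573 × 0.990400 = 0.9107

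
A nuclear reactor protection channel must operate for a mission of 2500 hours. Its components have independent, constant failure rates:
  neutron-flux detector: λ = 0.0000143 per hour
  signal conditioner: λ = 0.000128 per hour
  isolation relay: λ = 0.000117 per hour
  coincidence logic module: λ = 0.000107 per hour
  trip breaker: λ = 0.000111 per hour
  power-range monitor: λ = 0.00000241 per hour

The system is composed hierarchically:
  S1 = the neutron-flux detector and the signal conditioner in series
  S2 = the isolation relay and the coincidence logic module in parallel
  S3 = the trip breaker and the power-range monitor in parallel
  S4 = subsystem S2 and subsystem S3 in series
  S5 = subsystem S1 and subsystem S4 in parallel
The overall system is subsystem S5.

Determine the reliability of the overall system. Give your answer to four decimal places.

R(neutron-flux detector) = exp(−0.0000143 × 2500) = 0.964881
R(signal conditioner) = exp(−0.000128 × 2500) = 0.726149
R(isolation relay) = exp(−0.000117 × 2500) = 0.746395
R(coincidence logic module) = exp(−0.000107 × 2500) = 0.765290
R(trip breaker) = exp(−0.000111 × 2500) = 0.757676
R(power-range monitor) = exp(−0.00000241 × 2500) = 0.993993
Series (neutron-flux detector and signal conditioner): 0.964881 × 0.726149 = 0.700647
Parallel (isolation relay and coincidence logic module): 1 − (1 − 0.746395)(1 − 0.765290) = 0.940476
Parallel (trip breaker and power-range monitor): 1 − (1 − 0.757676)(1 − 0.993993) = 0.998544
Series ([0.940476] and [0.998544]): 0.940476 × 0.998544 = 0.939107
Parallel ([0.700647] and [0.939107]): 1 − (1 − 0.700647)(1 − 0.939107) = 0.9818

0.9818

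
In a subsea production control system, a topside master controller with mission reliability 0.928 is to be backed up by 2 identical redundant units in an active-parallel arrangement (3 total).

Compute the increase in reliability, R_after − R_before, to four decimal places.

R_before = 0.928
R_after = 1 − (1 − 0.928)^3 = 0.9996
ΔR = 0.9996 − 0.928 = 0.0716

0.0716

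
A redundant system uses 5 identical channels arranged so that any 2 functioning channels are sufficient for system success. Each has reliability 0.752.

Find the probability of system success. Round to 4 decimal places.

R = Σ_{i=2}^{5} C(5,i) p^i (1−p)^{5−i} with p = 0.752
C(5,2)·0.752^2·0.248^3 = 0.086256
C(5,3)·0.752^3·0.248^2 = 0.261551
C(5,4)·0.752^4·0.248^1 = 0.396546
C(5,5)·0.752^5·0.248^0 = 0.240486
Sum = 0.9848

0.9848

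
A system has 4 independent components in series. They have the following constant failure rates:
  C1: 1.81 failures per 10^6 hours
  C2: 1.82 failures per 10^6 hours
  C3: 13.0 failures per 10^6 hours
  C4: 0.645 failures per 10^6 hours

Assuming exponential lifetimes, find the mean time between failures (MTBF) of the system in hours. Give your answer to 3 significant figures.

Series of exponential components: λ_sys = Σ λ_i
λ_sys = 0.00000181 + 0.00000182 + 0.0000130 + 0.000000645 = 1.7275e-05 /h
MTBF = 1 / λ_sys = 57900 h

57900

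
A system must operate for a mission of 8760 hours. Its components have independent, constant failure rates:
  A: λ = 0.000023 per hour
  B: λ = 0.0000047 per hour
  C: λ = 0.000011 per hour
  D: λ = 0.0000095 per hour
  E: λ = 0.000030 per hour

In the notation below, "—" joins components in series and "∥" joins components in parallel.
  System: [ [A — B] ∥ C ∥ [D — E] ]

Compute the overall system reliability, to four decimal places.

0.9942

R(A) = exp(−0.000023 × 8760) = 0.817520
R(B) = exp(−0.0000047 × 8760) = 0.959664
R(C) = exp(−0.000011 × 8760) = 0.908137
R(D) = exp(−0.0000095 × 8760) = 0.920149
R(E) = exp(−0.000030 × 8760) = 0.768896
Series (A and B): 0.817520 × 0.959664 = 0.784545
Series (D and E): 0.920149 × 0.768896 = 0.707499
Parallel ([0.784545], C, and [0.707499]): 1 − (1 − 0.784545)(1 − 0.908137)(1 − 0.707499) = 0.9942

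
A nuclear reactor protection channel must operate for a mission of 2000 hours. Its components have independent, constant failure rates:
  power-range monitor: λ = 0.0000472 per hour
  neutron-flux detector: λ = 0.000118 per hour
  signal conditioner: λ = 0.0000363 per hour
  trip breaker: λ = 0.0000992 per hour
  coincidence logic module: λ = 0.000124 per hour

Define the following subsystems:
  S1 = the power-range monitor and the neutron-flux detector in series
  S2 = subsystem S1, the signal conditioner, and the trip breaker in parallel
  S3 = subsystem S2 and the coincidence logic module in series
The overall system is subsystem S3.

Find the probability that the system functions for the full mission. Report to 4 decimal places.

0.7776

R(power-range monitor) = exp(−0.0000472 × 2000) = 0.909919
R(neutron-flux detector) = exp(−0.000118 × 2000) = 0.789781
R(signal conditioner) = exp(−0.0000363 × 2000) = 0.929973
R(trip breaker) = exp(−0.0000992 × 2000) = 0.820042
R(coincidence logic module) = exp(−0.000124 × 2000) = 0.780360
Series (power-range monitor and neutron-flux detector): 0.909919 × 0.789781 = 0.718637
Parallel ([0.718637], signal conditioner, and trip breaker): 1 − (1 − 0.718637)(1 − 0.929973)(1 − 0.820042) = 0.996454
Series ([0.996454] and coincidence logic module): 0.996454 × 0.780360 = 0.7776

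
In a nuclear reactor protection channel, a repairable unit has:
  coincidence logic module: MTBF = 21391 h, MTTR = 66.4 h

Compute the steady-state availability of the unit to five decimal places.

A(coincidence logic module) = MTBF/(MTBF+MTTR) = 21391/(21391+66.4) = 0.99691

0.99691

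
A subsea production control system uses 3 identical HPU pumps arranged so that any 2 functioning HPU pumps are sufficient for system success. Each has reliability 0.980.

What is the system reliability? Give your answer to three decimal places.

R = Σ_{i=2}^{3} C(3,i) p^i (1−p)^{3−i} with p = 0.980
C(3,2)·0.980^2·0.020^1 = 0.05762
C(3,3)·0.980^3·0.020^0 = 0.94119
Sum = 0.999

0.999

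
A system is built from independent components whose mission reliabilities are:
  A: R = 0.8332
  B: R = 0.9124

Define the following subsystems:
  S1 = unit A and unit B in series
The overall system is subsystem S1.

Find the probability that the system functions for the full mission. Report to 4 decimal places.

0.7602

Series (A and B): 0.833200 × 0.912400 = 0.7602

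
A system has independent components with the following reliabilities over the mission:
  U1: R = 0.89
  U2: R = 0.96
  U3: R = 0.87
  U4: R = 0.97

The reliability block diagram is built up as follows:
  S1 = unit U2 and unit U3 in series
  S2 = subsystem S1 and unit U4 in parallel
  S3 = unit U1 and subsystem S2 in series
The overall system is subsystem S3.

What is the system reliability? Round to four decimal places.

0.8856

Series (U2 and U3): 0.960000 × 0.870000 = 0.835200
Parallel ([0.835200] and U4): 1 − (1 − 0.835200)(1 − 0.970000) = 0.995056
Series (U1 and [0.995056]): 0.890000 × 0.995056 = 0.8856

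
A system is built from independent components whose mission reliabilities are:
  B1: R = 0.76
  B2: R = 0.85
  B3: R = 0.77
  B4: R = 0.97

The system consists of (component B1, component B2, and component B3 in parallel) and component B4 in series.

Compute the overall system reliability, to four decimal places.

0.9620

Parallel (B1, B2, and B3): 1 − (1 − 0.760000)(1 − 0.850000)(1 − 0.770000) = 0.991720
Series ([0.991720] and B4): 0.991720 × 0.970000 = 0.9620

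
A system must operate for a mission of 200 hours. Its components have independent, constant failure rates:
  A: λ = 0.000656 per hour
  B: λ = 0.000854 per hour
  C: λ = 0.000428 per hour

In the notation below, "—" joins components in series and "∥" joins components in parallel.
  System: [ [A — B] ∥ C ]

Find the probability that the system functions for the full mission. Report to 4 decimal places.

0.9786

R(A) = exp(−0.000656 × 200) = 0.877042
R(B) = exp(−0.000854 × 200) = 0.842990
R(C) = exp(−0.000428 × 200) = 0.917961
Series (A and B): 0.877042 × 0.842990 = 0.739338
Parallel ([0.739338] and C): 1 − (1 − 0.739338)(1 − 0.917961) = 0.9786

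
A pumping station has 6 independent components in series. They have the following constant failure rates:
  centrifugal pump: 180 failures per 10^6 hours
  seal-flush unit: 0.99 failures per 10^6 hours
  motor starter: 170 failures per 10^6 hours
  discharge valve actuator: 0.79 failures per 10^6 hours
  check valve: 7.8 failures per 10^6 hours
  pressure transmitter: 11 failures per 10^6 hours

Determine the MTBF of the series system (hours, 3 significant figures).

2700

Series of exponential components: λ_sys = Σ λ_i
λ_sys = 0.00018 + 0.00000099 + 0.00017 + 0.00000079 + 0.0000078 + 0.000011 = 3.7058e-04 /h
MTBF = 1 / λ_sys = 2700 h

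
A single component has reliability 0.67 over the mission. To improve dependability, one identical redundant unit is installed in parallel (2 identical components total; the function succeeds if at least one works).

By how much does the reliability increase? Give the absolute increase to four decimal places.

0.2211

R_before = 0.67
R_after = 1 − (1 − 0.67)^2 = 0.8911
ΔR = 0.8911 − 0.67 = 0.2211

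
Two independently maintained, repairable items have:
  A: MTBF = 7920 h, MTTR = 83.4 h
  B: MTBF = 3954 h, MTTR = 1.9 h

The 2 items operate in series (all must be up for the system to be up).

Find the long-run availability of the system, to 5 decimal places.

0.98910

A(A) = MTBF/(MTBF+MTTR) = 7920/(7920+83.4) = 0.989579
A(B) = MTBF/(MTBF+MTTR) = 3954/(3954+1.9) = 0.999520
Series availability: 0.989579 × 0.999520 = 0.98910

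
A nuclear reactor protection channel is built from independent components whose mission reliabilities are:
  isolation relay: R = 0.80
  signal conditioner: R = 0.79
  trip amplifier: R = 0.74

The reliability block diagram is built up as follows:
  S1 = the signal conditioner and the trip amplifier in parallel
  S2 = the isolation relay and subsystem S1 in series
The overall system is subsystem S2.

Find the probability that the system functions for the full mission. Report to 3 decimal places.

0.756

Parallel (signal conditioner and trip amplifier): 1 − (1 − 0.79000)(1 − 0.74000) = 0.94540
Series (isolation relay and [0.94540]): 0.80000 × 0.94540 = 0.756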